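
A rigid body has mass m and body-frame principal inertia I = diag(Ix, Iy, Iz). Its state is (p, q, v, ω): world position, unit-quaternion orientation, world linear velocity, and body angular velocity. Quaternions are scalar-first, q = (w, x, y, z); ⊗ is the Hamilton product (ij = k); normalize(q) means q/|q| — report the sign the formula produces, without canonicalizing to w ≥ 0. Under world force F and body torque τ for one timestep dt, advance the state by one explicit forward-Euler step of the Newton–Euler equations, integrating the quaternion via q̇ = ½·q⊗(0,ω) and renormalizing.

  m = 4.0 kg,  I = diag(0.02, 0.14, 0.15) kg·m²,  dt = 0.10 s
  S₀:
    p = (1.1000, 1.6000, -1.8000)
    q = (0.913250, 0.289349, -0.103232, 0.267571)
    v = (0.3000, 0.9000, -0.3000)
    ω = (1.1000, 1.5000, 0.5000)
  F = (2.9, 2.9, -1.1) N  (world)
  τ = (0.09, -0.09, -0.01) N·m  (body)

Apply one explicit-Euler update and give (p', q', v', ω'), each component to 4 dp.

linear accel F/m = (0.7250, 0.7250, -0.2750)
p + v·dt = (1.1300, 1.6900, -1.8300)
new velocity v' = (0.3725, 0.9725, -0.3275)
ω×(Iω) gyroscopic = (0.0075, -0.0715, 0.1980)
(τ − ω×Iω)/I = (4.1250, -0.1321, -1.3867)
new body rate ω' = (1.5125, 1.4868, 0.3613)
2q̇ = q⊗(0,ω) = (-0.2972214, 0.5516025, 1.5195286, 1.0042037)
updated quaternion q' = (0.8943, 0.3155, -0.0271, 0.3163)

p' = (1.1300, 1.6900, -1.8300)
q' = (0.8943, 0.3155, -0.0271, 0.3163)
v' = (0.3725, 0.9725, -0.3275)
ω' = (1.5125, 1.4868, 0.3613)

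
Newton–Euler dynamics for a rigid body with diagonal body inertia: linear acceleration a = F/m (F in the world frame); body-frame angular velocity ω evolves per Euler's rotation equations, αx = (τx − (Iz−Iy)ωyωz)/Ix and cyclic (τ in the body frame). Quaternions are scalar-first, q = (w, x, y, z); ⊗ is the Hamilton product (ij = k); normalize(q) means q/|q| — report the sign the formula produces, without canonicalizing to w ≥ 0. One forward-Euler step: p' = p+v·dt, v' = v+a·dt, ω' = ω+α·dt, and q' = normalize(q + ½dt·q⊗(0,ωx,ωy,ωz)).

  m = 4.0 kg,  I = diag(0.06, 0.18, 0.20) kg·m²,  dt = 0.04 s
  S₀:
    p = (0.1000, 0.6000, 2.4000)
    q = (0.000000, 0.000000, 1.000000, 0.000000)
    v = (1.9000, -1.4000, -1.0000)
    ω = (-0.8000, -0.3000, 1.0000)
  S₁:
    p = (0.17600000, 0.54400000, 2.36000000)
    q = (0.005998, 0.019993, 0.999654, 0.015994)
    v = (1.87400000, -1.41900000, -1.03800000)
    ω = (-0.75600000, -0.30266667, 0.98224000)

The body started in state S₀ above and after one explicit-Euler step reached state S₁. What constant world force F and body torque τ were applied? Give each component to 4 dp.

F = (-2.6000, -1.9000, -3.8000)
τ = (0.0600, 0.1000, -0.0600)

Δv = v₁−v₀ = (-0.02600000, -0.01900000, -0.03800000)
applied force F = (-2.6000, -1.9000, -3.8000)
rate change Δω = (0.04400000, -0.00266667, -0.01776000)
gyro term ω₀×Iω₀ = (-0.0060, 0.1120, 0.0288)
τ = I·(Δω/dt) + ω₀×(Iω₀) = (0.0600, 0.1000, -0.0600)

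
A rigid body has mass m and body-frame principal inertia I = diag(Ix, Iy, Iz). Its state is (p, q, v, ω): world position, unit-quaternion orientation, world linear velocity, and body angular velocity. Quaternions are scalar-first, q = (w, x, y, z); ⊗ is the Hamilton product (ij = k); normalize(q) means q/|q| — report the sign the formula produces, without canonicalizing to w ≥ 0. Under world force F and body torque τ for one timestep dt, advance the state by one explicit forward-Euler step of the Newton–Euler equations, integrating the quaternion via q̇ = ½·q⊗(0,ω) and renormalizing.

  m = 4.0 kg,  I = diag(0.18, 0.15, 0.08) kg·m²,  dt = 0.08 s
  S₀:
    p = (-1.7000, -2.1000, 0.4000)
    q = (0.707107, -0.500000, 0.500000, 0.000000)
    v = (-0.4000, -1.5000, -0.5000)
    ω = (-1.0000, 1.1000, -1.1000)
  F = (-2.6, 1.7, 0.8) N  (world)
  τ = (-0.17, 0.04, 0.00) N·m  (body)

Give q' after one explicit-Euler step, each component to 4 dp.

q' = (0.6633, -0.5488, 0.5077, -0.0330)

2q̇ = q⊗(0,ω) = (-1.0500000, -1.2571070, 0.2278177, -0.8278177)
updated quaternion q' = (0.6633, -0.5488, 0.5077, -0.0330)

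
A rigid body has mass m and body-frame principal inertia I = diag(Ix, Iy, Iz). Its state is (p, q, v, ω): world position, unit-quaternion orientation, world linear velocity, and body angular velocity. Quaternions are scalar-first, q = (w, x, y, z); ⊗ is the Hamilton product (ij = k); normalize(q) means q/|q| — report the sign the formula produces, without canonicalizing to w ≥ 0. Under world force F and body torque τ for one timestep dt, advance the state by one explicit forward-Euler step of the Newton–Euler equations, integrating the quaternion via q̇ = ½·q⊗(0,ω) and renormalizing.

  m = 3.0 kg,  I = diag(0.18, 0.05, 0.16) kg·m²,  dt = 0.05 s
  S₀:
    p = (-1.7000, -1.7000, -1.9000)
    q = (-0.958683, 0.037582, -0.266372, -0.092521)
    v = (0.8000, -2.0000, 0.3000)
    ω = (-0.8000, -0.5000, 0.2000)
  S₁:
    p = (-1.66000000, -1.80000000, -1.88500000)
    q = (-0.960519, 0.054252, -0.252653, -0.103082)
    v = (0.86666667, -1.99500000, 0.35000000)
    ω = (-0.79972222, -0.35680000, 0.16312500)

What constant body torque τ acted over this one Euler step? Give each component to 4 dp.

rate change Δω = (0.00027778, 0.14320000, -0.03687500)
τ = I·(Δω/dt) + ω₀×(Iω₀) = (-0.0100, 0.1400, -0.1700)

τ = (-0.0100, 0.1400, -0.1700)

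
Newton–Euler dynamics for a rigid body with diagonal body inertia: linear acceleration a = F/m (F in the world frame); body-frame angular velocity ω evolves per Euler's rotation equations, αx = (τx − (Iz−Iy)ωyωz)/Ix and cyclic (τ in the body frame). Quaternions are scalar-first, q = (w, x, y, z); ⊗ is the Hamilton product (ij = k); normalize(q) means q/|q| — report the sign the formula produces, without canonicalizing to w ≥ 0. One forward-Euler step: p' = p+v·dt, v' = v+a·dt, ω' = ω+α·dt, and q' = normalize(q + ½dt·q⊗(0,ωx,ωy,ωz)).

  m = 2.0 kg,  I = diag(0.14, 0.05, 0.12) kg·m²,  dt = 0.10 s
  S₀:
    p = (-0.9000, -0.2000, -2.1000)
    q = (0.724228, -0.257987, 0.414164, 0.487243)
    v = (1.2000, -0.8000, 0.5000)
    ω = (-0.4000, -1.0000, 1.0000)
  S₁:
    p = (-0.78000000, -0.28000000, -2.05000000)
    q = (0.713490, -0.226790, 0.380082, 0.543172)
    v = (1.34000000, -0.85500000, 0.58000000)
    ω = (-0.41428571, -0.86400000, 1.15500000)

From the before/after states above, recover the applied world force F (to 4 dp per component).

F = (2.8000, -1.1000, 1.6000)

velocity change Δv = (0.14000000, -0.05500000, 0.08000000)
F = m·Δv/dt = (2.8000, -1.1000, 1.6000)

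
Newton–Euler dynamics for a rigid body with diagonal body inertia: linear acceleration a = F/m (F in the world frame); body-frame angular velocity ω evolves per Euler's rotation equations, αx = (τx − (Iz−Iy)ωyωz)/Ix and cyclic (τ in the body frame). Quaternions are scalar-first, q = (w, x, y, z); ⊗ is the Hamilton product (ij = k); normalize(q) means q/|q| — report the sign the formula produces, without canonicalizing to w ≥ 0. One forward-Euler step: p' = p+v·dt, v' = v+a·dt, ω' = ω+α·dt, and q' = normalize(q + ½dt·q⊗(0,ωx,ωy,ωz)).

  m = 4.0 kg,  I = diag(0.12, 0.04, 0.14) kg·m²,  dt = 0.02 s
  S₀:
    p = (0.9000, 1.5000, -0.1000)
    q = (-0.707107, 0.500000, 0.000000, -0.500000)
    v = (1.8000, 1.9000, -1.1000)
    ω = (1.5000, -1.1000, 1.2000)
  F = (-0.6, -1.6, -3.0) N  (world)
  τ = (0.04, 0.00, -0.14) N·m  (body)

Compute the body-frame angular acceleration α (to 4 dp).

precession coupling ω×(Iω) = (-0.1320, -0.0360, 0.1320)
α = I⁻¹(τ − ω×Iω) = (1.4333, 0.9000, -1.9429)

α = (1.4333, 0.9000, -1.9429)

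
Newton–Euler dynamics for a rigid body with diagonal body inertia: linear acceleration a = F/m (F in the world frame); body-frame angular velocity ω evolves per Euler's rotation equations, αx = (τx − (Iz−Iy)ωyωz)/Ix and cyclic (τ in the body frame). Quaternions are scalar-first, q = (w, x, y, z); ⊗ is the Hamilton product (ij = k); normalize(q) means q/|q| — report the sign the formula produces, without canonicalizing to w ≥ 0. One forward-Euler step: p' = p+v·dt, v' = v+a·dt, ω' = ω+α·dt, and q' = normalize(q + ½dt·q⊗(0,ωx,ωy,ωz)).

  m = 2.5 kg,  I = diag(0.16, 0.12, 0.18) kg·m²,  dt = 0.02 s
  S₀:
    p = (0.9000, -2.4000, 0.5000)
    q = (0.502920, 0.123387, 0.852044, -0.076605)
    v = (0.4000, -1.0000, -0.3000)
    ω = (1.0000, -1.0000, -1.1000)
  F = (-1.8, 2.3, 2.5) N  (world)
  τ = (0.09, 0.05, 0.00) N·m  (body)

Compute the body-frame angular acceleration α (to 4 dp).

gyro term ω×Iω = (0.0660, 0.0220, 0.0400)
angular accel α = (0.1500, 0.2333, -0.2222)

α = (0.1500, 0.2333, -0.2222)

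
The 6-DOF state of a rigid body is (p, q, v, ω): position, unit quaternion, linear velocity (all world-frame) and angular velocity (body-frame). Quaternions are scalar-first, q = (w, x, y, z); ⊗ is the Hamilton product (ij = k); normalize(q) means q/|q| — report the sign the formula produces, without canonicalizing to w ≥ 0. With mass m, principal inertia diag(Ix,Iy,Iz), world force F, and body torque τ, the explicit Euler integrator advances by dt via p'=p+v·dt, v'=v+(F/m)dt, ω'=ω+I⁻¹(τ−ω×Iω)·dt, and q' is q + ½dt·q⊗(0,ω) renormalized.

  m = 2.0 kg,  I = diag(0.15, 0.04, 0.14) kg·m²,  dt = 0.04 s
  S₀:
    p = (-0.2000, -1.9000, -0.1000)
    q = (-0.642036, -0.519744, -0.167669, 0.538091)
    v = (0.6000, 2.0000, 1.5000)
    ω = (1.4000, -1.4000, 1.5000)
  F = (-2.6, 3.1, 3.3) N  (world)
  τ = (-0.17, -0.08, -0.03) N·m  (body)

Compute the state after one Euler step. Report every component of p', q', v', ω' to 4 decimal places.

α = I⁻¹(τ − ω×Iω) = (0.2667, -2.5250, -1.7543)
ω' = ω + α·dt = (1.4107, -1.5010, 1.4298)
q⊗(0,ω) = (-0.3142315, -0.3970265, 2.4317938, -0.0006758)
updated quaternion q' = (-0.6475, -0.5270, -0.1189, 0.5374)
new position p' = (-0.1760, -1.8200, -0.0400)
v' = v + a·dt = (0.5480, 2.0620, 1.5660)

p' = (-0.1760, -1.8200, -0.0400)
q' = (-0.6475, -0.5270, -0.1189, 0.5374)
v' = (0.5480, 2.0620, 1.5660)
ω' = (1.4107, -1.5010, 1.4298)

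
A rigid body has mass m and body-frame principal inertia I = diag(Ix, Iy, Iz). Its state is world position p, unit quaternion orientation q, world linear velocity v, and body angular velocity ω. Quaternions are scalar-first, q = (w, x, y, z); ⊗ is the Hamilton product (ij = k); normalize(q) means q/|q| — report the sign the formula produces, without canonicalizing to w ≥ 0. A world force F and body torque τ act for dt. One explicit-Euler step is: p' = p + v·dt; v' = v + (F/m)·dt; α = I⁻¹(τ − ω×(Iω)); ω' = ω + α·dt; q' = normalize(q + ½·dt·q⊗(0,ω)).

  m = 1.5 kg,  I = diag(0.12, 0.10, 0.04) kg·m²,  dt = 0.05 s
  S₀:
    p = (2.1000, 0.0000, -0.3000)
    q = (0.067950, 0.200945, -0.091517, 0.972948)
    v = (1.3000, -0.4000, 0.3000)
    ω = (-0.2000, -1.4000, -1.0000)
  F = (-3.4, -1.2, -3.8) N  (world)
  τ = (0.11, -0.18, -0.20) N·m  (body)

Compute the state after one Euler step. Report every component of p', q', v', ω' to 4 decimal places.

p' = (2.1650, -0.0200, -0.2850)
q' = (0.0900, 0.2367, -0.0936, 0.9629)
v' = (1.1867, -0.4400, 0.1733)
ω' = (-0.1192, -1.4980, -1.2430)

precession coupling ω×(Iω) = (-0.0840, 0.0160, -0.0056)
(τ − ω×Iω)/I = (1.6167, -1.9600, -4.8600)
ω' = ω + α·dt = (-0.1192, -1.4980, -1.2430)
q⊗(0,ω) = (0.8850132, 1.4400542, -0.0887746, -0.3675764)
q + ½dt·q⊗(0,ω), renormalized = (0.0900, 0.2367, -0.0936, 0.9629)
linear accel F/m = (-2.2667, -0.8000, -2.5333)
p' = p + v·dt = (2.1650, -0.0200, -0.2850)
new velocity v' = (1.1867, -0.4400, 0.1733)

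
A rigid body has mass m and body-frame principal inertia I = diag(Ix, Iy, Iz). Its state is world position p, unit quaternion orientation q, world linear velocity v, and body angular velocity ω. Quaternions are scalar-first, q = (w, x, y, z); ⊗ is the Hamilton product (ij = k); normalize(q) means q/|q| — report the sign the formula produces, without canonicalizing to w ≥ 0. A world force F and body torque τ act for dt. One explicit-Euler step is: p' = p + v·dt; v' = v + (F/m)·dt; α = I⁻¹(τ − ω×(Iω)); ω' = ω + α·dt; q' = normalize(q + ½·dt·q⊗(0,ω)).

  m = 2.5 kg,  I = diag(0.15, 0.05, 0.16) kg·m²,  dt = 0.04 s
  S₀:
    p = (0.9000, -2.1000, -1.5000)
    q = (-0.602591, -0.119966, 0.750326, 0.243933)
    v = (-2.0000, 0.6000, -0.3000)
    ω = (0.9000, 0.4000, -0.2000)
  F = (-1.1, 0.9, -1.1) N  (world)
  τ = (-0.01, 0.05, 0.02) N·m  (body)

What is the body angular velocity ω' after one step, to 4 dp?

ω' = (0.8997, 0.4386, -0.1860)

α = I⁻¹(τ − ω×Iω) = (-0.0080, 0.9640, 0.3500)
new body rate ω' = (0.8997, 0.4386, -0.1860)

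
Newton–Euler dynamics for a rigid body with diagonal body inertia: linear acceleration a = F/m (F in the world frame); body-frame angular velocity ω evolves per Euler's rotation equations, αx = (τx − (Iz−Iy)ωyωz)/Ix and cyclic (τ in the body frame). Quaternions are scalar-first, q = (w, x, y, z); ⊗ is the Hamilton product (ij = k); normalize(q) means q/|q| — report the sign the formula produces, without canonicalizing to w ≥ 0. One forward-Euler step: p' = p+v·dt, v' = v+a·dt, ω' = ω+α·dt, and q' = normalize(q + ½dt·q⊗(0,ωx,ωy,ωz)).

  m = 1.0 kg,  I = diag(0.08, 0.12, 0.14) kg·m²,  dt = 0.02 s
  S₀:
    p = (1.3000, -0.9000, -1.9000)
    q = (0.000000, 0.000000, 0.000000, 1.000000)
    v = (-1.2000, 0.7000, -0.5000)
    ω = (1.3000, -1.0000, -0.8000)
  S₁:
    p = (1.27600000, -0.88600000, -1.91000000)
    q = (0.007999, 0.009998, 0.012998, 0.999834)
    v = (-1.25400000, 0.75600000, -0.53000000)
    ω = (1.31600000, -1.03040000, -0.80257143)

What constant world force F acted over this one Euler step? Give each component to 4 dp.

F = (-2.7000, 2.8000, -1.5000)

velocity change Δv = (-0.05400000, 0.05600000, -0.03000000)
m·(v₁−v₀)/dt = (-2.7000, 2.8000, -1.5000)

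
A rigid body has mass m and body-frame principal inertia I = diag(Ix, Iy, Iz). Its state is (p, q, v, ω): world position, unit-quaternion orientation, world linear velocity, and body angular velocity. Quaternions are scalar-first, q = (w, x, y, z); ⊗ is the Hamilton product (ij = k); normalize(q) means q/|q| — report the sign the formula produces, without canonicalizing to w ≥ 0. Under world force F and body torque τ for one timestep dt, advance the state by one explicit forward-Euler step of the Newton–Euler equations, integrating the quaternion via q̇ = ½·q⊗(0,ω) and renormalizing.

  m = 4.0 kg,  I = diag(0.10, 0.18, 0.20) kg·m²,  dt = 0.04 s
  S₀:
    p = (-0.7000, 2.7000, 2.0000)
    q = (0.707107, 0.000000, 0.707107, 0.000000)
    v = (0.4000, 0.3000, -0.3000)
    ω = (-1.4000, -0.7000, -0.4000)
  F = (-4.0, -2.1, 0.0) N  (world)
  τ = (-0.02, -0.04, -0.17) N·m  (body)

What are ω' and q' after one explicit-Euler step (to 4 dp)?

(τ − ω×Iω)/I = (-0.2560, 0.0889, -1.2420)
new body rate ω' = (-1.4102, -0.6964, -0.4497)
Hamilton product q⊗(0,ω) = (0.4949749, -1.2727926, -0.4949749, 0.7071070)
updated quaternion q' = (0.7166, -0.0254, 0.6968, 0.0141)

ω' = (-1.4102, -0.6964, -0.4497)
q' = (0.7166, -0.0254, 0.6968, 0.0141)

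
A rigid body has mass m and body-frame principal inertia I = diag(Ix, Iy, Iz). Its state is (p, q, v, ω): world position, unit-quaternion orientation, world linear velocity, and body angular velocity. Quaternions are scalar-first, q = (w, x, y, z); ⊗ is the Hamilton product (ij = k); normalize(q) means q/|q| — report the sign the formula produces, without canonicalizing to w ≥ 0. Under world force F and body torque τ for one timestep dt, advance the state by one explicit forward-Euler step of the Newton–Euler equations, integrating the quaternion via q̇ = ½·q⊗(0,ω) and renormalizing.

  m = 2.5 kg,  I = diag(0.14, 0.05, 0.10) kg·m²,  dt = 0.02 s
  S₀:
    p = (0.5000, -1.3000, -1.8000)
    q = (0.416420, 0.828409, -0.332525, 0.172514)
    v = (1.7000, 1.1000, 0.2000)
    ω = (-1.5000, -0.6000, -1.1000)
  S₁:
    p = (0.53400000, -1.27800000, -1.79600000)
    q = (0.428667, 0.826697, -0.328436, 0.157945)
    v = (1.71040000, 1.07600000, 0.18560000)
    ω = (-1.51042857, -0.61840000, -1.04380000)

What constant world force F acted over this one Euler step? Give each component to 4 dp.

v₁ − v₀ = (0.01040000, -0.02400000, -0.01440000)
F = m·Δv/dt = (1.3000, -3.0000, -1.8000)

F = (1.3000, -3.0000, -1.8000)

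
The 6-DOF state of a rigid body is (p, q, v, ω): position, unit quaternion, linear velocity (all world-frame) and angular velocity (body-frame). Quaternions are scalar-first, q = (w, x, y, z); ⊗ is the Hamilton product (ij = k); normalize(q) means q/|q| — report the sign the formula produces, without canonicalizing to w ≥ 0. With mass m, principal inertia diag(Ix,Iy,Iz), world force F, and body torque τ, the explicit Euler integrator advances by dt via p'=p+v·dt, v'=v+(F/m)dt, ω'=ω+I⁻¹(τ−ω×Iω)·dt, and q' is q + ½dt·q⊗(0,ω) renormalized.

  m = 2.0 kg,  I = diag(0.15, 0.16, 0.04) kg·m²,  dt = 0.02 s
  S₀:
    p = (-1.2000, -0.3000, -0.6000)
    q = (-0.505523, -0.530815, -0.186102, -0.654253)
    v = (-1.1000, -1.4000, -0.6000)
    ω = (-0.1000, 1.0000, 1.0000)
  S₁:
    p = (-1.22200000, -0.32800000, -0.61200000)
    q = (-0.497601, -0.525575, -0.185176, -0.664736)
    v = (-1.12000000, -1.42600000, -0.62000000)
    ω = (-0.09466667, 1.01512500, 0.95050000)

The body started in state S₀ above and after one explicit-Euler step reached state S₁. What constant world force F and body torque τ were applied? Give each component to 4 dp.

ω₁ − ω₀ = (0.00533333, 0.01512500, -0.04950000)
I·α + gyro = (-0.0800, 0.1100, -0.1000)
velocity change Δv = (-0.02000000, -0.02600000, -0.02000000)
F = m·Δv/dt = (-2.0000, -2.6000, -2.0000)

F = (-2.0000, -2.6000, -2.0000)
τ = (-0.0800, 0.1100, -0.1000)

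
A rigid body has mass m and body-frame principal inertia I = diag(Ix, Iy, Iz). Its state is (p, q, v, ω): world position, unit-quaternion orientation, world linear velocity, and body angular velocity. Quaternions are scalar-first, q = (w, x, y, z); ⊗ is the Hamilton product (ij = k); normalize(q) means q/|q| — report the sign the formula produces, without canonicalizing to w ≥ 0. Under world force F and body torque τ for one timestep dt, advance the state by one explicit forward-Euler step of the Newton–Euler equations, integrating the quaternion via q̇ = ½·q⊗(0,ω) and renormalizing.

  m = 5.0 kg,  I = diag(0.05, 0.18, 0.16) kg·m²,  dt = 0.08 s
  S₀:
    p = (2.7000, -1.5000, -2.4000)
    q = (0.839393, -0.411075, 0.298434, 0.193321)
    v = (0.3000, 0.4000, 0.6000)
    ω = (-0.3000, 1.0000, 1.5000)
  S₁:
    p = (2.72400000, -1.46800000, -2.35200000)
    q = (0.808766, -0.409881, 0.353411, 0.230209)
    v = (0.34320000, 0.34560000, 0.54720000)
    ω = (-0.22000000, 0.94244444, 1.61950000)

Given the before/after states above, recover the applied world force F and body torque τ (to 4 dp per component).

F = (2.7000, -3.4000, -3.3000)
τ = (0.0200, -0.0800, 0.2000)

velocity change Δv = (0.04320000, -0.05440000, -0.05280000)
m·(v₁−v₀)/dt = (2.7000, -3.4000, -3.3000)
Δω = ω₁−ω₀ = (0.08000000, -0.05755556, 0.11950000)
applied torque τ = (0.0200, -0.0800, 0.2000)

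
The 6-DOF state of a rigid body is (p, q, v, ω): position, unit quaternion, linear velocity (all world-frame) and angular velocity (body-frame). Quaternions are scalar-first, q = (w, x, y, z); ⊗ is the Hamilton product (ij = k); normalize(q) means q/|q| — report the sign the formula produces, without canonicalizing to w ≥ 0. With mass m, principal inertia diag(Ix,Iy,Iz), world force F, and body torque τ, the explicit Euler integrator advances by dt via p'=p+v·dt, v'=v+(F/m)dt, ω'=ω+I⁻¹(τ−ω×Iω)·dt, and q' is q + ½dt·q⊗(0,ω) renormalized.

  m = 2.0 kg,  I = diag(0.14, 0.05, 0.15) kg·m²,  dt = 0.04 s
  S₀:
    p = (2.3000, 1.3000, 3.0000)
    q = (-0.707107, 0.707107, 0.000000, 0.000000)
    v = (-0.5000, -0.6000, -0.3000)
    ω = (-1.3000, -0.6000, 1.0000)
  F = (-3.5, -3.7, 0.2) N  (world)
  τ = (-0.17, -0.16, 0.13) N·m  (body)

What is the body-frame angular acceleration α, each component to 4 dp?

ω×(Iω) gyroscopic = (-0.0600, 0.0130, -0.0702)
α = I⁻¹(τ − ω×Iω) = (-0.7857, -3.4600, 1.3347)

α = (-0.7857, -3.4600, 1.3347)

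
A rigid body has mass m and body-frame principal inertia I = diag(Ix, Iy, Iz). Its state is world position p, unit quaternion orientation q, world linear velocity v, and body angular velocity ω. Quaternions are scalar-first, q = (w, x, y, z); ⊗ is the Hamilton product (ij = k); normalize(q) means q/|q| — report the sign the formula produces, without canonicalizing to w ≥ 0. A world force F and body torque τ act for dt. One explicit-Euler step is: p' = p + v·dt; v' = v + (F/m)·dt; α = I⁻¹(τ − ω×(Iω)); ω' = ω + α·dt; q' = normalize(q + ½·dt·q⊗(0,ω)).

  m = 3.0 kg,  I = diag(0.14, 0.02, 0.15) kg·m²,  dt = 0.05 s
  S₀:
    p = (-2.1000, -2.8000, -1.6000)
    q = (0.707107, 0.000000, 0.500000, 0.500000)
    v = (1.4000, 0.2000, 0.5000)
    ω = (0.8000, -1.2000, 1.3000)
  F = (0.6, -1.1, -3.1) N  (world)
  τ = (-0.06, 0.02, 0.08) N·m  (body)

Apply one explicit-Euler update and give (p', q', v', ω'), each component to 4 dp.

p' = (-2.0300, -2.7900, -1.5750)
q' = (0.7050, 0.0453, 0.4882, 0.5124)
v' = (1.4100, 0.1817, 0.4483)
ω' = (0.8510, -1.1240, 1.2883)

ω×(Iω) gyroscopic = (-0.2028, -0.0104, 0.1152)
angular accel α = (1.0200, 1.5200, -0.2347)
new body rate ω' = (0.8510, -1.1240, 1.2883)
Hamilton product q⊗(0,ω) = (-0.0500000, 1.8156856, -0.4485284, 0.5192391)
updated quaternion q' = (0.7050, 0.0453, 0.4882, 0.5124)
new position p' = (-2.0300, -2.7900, -1.5750)
new velocity v' = (1.4100, 0.1817, 0.4483)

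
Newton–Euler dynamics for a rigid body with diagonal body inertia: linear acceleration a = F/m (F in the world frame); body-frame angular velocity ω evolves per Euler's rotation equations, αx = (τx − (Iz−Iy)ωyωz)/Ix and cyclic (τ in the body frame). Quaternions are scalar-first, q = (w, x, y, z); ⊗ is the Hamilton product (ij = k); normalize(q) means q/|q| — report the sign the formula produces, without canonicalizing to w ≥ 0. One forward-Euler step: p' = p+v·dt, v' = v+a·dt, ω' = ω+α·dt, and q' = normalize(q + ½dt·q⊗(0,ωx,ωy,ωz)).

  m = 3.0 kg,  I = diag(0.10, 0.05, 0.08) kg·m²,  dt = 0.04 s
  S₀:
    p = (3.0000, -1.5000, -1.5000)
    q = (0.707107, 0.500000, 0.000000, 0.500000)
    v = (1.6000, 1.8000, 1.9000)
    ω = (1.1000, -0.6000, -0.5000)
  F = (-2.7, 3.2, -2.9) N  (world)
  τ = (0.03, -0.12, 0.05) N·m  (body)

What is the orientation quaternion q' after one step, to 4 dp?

q' = (0.7009, 0.5214, 0.0075, 0.4868)

q⊗(0,ω) = (-0.3000000, 1.0778177, 0.3757358, -0.6535535)
q + ½dt·q⊗(0,ω), renormalized = (0.7009, 0.5214, 0.0075, 0.4868)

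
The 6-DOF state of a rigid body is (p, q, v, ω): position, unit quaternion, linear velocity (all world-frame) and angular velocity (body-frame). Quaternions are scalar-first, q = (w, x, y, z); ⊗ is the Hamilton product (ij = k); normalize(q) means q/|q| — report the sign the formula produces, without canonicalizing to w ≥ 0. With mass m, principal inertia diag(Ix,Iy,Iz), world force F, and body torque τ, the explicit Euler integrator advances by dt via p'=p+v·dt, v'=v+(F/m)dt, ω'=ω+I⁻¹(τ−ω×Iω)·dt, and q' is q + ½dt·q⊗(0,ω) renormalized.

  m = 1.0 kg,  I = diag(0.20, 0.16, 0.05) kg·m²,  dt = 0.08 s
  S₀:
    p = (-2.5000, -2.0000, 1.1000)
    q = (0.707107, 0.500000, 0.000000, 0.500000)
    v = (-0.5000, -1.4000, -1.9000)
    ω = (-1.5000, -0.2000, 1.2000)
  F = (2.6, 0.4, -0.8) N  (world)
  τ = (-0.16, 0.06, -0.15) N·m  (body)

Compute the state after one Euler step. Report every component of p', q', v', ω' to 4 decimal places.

p' = (-2.5400, -2.1120, 0.9480)
q' = (0.7110, 0.4602, -0.0595, 0.5284)
v' = (-0.2920, -1.3680, -1.9640)
ω' = (-1.5746, -0.0350, 0.9792)

precession coupling ω×(Iω) = (0.0264, -0.2700, -0.0120)
α = I⁻¹(τ − ω×Iω) = (-0.9320, 2.0625, -2.7600)
ω' = ω + α·dt = (-1.5746, -0.0350, 0.9792)
2q̇ = q⊗(0,ω) = (0.1500000, -0.9606605, -1.4914214, 0.7485284)
updated quaternion q' = (0.7110, 0.4602, -0.0595, 0.5284)
p + v·dt = (-2.5400, -2.1120, 0.9480)
new velocity v' = (-0.2920, -1.3680, -1.9640)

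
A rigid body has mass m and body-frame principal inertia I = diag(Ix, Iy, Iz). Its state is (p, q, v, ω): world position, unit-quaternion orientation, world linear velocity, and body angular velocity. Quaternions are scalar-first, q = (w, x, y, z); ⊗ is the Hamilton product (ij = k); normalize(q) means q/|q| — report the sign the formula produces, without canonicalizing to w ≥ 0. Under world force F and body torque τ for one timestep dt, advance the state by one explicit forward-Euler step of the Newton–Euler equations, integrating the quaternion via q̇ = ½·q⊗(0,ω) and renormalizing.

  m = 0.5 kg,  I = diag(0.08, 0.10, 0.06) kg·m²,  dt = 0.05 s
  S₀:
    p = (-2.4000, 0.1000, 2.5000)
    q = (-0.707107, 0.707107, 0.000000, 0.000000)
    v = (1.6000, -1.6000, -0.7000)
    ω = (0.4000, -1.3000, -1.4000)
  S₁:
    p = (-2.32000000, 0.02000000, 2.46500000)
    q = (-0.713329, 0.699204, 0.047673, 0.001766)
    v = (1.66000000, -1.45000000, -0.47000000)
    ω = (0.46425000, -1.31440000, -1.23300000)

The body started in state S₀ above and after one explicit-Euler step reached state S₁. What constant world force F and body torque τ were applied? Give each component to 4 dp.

F = (0.6000, 1.5000, 2.3000)
τ = (0.0300, -0.0400, 0.1900)

velocity change Δv = (0.06000000, 0.15000000, 0.23000000)
applied force F = (0.6000, 1.5000, 2.3000)
ω₁ − ω₀ = (0.06425000, -0.01440000, 0.16700000)
ω₀×(Iω₀) = (-0.0728, -0.0112, -0.0104)
I·α + gyro = (0.0300, -0.0400, 0.1900)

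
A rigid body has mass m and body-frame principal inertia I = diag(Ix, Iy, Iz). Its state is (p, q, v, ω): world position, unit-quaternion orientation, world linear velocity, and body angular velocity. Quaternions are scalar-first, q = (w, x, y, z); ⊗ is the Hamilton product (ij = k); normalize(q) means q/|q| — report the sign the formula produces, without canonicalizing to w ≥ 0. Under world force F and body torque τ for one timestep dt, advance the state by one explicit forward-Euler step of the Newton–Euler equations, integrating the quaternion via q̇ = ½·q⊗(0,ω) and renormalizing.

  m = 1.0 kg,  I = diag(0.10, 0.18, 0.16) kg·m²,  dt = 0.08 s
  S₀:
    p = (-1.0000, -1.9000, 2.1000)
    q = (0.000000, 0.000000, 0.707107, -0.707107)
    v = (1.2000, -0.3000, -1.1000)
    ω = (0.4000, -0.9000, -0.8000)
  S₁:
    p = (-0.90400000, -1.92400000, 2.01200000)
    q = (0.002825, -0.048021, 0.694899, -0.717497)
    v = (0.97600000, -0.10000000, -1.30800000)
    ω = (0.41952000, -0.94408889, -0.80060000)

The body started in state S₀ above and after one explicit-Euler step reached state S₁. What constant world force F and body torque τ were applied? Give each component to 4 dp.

F = (-2.8000, 2.5000, -2.6000)
τ = (0.0100, -0.0800, -0.0300)

Δω = ω₁−ω₀ = (0.01952000, -0.04408889, -0.00060000)
ω₀×(Iω₀) = (-0.0144, 0.0192, -0.0288)
applied torque τ = (0.0100, -0.0800, -0.0300)
Δv = v₁−v₀ = (-0.22400000, 0.20000000, -0.20800000)
m·(v₁−v₀)/dt = (-2.8000, 2.5000, -2.6000)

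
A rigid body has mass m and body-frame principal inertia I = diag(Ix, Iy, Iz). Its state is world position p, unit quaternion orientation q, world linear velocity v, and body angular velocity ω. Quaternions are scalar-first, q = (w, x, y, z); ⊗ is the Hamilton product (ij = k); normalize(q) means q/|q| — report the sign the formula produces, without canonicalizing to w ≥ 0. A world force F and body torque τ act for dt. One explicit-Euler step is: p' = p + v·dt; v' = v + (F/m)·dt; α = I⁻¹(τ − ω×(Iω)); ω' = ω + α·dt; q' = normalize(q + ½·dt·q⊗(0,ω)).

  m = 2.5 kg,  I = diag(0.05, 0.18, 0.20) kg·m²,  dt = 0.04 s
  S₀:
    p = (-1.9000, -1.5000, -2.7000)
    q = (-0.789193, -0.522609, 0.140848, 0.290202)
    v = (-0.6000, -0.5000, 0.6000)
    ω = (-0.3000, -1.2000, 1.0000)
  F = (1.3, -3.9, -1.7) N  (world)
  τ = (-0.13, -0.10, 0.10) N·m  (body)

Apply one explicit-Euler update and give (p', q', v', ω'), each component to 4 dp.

p + v·dt = (-1.9240, -1.5200, -2.6760)
new velocity v' = (-0.5792, -0.5624, 0.5728)
precession coupling ω×(Iω) = (-0.0240, 0.0450, 0.0468)
α = I⁻¹(τ − ω×Iω) = (-2.1200, -0.8056, 0.2660)
ω + α·dt = (-0.3848, -1.2322, 1.0106)
q⊗(0,ω) = (-0.2779671, 0.7258483, 1.3825800, -0.1198078)
q' = normalize(q + ½dt·q⊗(0,ω)) = (-0.7944, -0.5078, 0.1684, 0.2877)

p' = (-1.9240, -1.5200, -2.6760)
q' = (-0.7944, -0.5078, 0.1684, 0.2877)
v' = (-0.5792, -0.5624, 0.5728)
ω' = (-0.3848, -1.2322, 1.0106)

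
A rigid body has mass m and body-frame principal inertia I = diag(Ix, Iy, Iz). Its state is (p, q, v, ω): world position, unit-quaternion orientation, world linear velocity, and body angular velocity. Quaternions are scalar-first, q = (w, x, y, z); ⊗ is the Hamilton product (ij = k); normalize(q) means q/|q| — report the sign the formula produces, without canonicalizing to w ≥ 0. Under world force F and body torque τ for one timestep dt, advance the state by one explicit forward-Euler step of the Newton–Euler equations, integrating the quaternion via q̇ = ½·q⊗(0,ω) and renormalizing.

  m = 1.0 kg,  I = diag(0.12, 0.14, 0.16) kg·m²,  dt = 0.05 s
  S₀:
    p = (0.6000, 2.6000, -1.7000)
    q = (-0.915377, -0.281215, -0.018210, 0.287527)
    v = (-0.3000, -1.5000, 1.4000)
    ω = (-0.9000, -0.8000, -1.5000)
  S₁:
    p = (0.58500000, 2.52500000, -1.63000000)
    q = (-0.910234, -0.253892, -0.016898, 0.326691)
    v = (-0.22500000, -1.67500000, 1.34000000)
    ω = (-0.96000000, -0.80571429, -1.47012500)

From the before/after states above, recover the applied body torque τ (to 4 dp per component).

τ = (-0.1200, -0.0700, 0.1100)

rate change Δω = (-0.06000000, -0.00571429, 0.02987500)
precession coupling = (0.0240, -0.0540, 0.0144)
I·α + gyro = (-0.1200, -0.0700, 0.1100)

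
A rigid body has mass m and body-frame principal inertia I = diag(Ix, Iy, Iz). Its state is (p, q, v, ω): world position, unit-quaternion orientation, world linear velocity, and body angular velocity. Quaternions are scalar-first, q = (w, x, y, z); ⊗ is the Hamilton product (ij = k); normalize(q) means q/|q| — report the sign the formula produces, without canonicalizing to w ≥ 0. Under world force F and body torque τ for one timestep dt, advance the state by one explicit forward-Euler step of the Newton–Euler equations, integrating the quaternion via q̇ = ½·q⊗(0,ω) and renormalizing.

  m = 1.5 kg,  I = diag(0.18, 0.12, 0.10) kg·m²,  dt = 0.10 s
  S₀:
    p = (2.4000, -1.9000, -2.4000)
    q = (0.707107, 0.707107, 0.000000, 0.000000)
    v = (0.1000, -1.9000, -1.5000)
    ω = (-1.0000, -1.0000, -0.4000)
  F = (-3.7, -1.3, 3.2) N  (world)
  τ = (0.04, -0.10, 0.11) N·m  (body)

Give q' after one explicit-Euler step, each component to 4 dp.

q⊗(0,ω) = (0.7071070, -0.7071070, -0.4242642, -0.9899498)
q + ½dt·q⊗(0,ω), renormalized = (0.7405, 0.6699, -0.0212, -0.0494)

q' = (0.7405, 0.6699, -0.0212, -0.0494)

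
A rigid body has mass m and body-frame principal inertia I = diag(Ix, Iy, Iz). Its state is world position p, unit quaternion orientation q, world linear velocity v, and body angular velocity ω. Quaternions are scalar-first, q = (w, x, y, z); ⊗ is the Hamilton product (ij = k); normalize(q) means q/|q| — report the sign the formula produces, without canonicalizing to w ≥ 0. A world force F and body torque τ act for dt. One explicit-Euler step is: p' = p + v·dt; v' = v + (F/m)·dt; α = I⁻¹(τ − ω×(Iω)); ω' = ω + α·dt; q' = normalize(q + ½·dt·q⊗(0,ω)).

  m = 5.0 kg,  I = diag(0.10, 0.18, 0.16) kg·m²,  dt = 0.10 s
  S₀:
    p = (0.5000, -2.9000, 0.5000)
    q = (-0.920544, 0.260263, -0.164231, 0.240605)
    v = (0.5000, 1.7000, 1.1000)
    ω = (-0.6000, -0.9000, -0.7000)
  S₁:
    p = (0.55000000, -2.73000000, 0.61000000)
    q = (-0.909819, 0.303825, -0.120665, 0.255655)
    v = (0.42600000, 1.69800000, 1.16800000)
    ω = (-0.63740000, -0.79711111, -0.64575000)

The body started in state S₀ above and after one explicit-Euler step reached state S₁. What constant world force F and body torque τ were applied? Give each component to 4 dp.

Δω = ω₁−ω₀ = (-0.03740000, 0.10288889, 0.05425000)
τ = I·(Δω/dt) + ω₀×(Iω₀) = (-0.0500, 0.1600, 0.1300)
v₁ − v₀ = (-0.07400000, -0.00200000, 0.06800000)
m·(v₁−v₀)/dt = (-3.7000, -0.1000, 3.4000)

F = (-3.7000, -0.1000, 3.4000)
τ = (-0.0500, 0.1600, 0.1300)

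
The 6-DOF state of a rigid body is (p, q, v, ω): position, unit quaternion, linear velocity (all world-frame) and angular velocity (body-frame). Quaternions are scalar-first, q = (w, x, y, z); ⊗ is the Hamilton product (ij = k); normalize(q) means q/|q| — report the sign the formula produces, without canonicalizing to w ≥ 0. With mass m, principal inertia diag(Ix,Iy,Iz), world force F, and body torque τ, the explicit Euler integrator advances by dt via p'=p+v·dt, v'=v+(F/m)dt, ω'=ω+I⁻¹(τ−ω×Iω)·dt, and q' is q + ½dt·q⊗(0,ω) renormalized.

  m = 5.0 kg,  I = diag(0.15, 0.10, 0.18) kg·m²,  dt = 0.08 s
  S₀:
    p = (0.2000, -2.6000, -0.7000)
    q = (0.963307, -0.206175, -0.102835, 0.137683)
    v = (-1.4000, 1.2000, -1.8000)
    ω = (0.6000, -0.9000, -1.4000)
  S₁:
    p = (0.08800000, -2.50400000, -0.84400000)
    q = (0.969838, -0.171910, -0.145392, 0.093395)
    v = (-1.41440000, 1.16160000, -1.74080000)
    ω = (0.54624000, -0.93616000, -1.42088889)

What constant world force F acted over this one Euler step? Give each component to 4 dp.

velocity change Δv = (-0.01440000, -0.03840000, 0.05920000)
applied force F = (-0.9000, -2.4000, 3.7000)

F = (-0.9000, -2.4000, 3.7000)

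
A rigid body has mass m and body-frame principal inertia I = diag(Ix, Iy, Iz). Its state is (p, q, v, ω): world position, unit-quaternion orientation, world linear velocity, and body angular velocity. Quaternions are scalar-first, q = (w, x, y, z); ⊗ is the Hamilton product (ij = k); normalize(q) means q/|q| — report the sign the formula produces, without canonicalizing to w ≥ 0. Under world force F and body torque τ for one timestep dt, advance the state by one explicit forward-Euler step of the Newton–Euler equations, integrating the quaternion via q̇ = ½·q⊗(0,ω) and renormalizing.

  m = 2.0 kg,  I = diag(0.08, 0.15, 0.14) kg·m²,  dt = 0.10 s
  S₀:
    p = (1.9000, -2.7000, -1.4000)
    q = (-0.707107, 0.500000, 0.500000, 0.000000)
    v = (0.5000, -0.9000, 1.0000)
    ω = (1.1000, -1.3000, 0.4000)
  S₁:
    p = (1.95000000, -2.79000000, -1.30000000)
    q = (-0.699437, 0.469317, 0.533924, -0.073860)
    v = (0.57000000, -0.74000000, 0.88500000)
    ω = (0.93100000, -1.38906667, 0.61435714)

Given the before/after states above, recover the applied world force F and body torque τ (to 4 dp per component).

Δv = v₁−v₀ = (0.07000000, 0.16000000, -0.11500000)
applied force F = (1.4000, 3.2000, -2.3000)
rate change Δω = (-0.16900000, -0.08906667, 0.21435714)
precession coupling = (0.0052, -0.0264, -0.1001)
applied torque τ = (-0.1300, -0.1600, 0.2000)

F = (1.4000, 3.2000, -2.3000)
τ = (-0.1300, -0.1600, 0.2000)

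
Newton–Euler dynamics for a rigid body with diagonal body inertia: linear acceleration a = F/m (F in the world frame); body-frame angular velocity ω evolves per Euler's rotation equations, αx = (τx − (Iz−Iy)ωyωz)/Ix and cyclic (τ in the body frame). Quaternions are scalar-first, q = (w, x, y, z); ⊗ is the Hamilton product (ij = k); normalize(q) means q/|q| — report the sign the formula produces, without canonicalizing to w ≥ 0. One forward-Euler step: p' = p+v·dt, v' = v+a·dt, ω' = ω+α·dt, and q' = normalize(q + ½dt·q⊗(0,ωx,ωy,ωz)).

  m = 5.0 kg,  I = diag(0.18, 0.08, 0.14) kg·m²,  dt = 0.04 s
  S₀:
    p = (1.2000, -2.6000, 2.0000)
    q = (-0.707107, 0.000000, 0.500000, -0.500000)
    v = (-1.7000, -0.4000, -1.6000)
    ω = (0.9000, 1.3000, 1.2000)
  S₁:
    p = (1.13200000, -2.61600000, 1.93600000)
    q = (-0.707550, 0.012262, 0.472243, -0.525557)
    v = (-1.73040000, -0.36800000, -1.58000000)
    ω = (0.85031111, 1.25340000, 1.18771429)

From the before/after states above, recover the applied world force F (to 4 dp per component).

F = (-3.8000, 4.0000, 2.5000)

v₁ − v₀ = (-0.03040000, 0.03200000, 0.02000000)
applied force F = (-3.8000, 4.0000, 2.5000)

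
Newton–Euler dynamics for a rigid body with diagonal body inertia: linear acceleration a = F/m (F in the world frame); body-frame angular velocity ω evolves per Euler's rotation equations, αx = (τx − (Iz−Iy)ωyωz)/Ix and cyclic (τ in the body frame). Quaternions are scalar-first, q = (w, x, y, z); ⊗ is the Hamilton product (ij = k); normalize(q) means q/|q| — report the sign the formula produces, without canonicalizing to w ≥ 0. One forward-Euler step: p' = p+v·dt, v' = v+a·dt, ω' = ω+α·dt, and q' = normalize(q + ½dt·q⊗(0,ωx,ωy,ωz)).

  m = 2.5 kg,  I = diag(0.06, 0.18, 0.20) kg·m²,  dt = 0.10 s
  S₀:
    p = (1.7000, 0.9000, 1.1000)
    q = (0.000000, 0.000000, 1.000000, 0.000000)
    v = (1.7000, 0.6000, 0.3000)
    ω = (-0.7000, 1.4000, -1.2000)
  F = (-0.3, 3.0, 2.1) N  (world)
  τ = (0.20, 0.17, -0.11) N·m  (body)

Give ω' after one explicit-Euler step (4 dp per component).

ω' = (-0.3107, 1.5598, -1.1962)

ω×(Iω) gyroscopic = (-0.0336, -0.1176, -0.1176)
α = I⁻¹(τ − ω×Iω) = (3.8933, 1.5978, 0.0380)
ω + α·dt = (-0.3107, 1.5598, -1.1962)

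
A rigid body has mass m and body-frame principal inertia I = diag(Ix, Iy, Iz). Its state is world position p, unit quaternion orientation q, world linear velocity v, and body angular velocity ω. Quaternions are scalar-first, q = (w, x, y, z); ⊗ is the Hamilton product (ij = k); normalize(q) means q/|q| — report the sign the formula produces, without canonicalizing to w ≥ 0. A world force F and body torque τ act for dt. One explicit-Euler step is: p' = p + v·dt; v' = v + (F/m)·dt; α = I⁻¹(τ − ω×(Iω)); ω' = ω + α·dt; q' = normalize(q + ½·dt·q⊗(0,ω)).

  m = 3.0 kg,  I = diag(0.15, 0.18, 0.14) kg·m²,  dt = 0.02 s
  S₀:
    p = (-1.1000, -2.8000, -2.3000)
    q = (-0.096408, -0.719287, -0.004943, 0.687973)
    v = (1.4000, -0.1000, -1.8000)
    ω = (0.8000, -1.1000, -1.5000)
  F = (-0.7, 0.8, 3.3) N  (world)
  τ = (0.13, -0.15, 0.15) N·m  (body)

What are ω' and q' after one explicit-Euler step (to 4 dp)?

ω' = (0.8261, -1.1153, -1.4748)
q' = (-0.0804, -0.7123, -0.0092, 0.6972)

ω×(Iω) gyroscopic = (-0.0660, -0.0120, -0.0264)
α = I⁻¹(τ − ω×Iω) = (1.3067, -0.7667, 1.2600)
ω' = ω + α·dt = (0.8261, -1.1153, -1.4748)
q⊗(0,ω) = (1.6019518, 0.6870584, -0.4225033, 0.9397821)
updated quaternion q' = (-0.0804, -0.7123, -0.0092, 0.6972)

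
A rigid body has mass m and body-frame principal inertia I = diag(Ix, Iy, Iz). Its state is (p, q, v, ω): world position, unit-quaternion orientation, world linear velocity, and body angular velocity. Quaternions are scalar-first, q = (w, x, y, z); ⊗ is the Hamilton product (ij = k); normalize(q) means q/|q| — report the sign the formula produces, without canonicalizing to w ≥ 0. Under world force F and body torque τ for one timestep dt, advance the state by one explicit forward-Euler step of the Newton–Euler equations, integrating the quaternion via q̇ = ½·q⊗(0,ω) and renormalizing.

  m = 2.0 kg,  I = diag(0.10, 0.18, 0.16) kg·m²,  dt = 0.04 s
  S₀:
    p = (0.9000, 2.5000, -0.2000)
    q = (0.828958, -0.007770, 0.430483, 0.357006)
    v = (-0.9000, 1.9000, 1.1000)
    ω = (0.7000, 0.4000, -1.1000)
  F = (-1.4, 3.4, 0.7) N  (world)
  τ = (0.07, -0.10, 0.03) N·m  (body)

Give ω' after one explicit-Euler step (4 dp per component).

angular accel α = (0.6120, -0.8122, 0.0475)
new body rate ω' = (0.7245, 0.3675, -1.0981)

ω' = (0.7245, 0.3675, -1.0981)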